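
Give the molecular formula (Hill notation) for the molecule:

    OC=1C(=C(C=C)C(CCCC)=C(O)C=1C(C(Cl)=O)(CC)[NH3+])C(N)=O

C17H24ClN2O4+

Heavy atoms from the SMILES: 17 C, 1 Cl, 2 N, 4 O.
Implicit hydrogens by atom environment:
  6 × C (aromatic): no H
  5 × C: 2 H each → 10
  3 × C: no H
  2 × C: 3 H each → 6
  2 × O: 1 H each → 2
  2 × O: no H
  1 × C: 1 H
  1 × Cl: no H
  1 × N (charge +1): 3 H
  1 × N: 2 H
  Total hydrogens = 24.
Net charge +1.
Molecular formula: C17H24ClN2O4+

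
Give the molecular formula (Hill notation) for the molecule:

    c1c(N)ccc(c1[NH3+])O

C6H9N2O+

Heavy atoms from the SMILES: 6 C, 2 N, 1 O.
Implicit hydrogens by atom environment:
  3 × C (aromatic): 1 H each → 3
  3 × C (aromatic): no H
  1 × N (charge +1): 3 H
  1 × N: 2 H
  1 × O: 1 H
  Total hydrogens = 9.
Net charge +1.
Molecular formula: C6H9N2O+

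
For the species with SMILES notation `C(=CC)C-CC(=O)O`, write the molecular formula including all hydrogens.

Heavy atoms from the SMILES: 6 C, 2 O.
Implicit hydrogens by atom environment:
  2 × C: 2 H each → 4
  2 × C: 1 H each → 2
  1 × C: 3 H
  1 × C: no H
  1 × O: 1 H
  1 × O: no H
  Total hydrogens = 10.
Molecular formula: C6H10O2

C6H10O2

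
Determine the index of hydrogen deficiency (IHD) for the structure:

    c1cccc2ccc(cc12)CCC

Molecular formula from the SMILES: C13H14.
DoU = (2C + 2 + N − H − X)/2 = (2·13 + 2 + 0 − 14 − 0)/2 = 14/2 = 7.
(Structurally: 2 ring(s) + 5 π bond(s) = 7.)

7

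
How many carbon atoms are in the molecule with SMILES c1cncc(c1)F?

The symbol for carbon appears 5 times in the SMILES. Lowercase c denotes aromatic carbon and counts toward C.

5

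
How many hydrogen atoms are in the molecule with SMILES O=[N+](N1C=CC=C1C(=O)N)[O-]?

5

Hydrogens are implicit in SMILES; fill each atom to its normal valence:
  3 × C (aromatic): 1 H each → 3
  2 × O: no H
  1 × C (aromatic): no H
  1 × C: no H
  1 × N: 2 H
  1 × N (aromatic): no H
  1 × N (charge +1): no H
  1 × O (charge -1): no H
  Total hydrogens = 5.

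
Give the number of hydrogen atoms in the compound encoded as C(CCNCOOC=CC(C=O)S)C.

17

Hydrogens are implicit in SMILES; fill each atom to its normal valence:
  4 × C: 2 H each → 8
  4 × C: 1 H each → 4
  3 × O: no H
  1 × C: 3 H
  1 × N: 1 H
  1 × S: 1 H
  Total hydrogens = 17.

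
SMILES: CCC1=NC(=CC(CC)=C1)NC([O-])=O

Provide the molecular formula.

Heavy atoms from the SMILES: 10 C, 2 N, 2 O.
Implicit hydrogens by atom environment:
  3 × C (aromatic): no H
  2 × C: 3 H each → 6
  2 × C: 2 H each → 4
  2 × C (aromatic): 1 H each → 2
  1 × C: no H
  1 × N: 1 H
  1 × N (aromatic): no H
  1 × O: no H
  1 × O (charge -1): no H
  Total hydrogens = 13.
Net charge -1.
Molecular formula: C10H13N2O2-

C10H13N2O2-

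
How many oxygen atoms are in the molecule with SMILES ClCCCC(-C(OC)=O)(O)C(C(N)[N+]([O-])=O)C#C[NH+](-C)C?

The symbol for oxygen appears 5 times in the SMILES.

5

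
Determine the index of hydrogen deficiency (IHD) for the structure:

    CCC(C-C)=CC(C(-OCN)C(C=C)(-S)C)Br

2

Molecular formula from the SMILES: C13H24BrNOS.
DoU = (2C + 2 + N − H − X)/2 = (2·13 + 2 + 1 − 24 − 1)/2 = 4/2 = 2.
(Structurally: 0 ring(s) + 2 π bond(s) = 2.)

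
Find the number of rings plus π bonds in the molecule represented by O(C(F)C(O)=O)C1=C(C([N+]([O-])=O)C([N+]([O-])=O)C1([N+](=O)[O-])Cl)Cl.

6

Molecular formula from the SMILES: C7H4Cl2FN3O9.
DoU = (2C + 2 + N − H − X)/2 = (2·7 + 2 + 3 − 4 − 3)/2 = 12/2 = 6.
(Structurally: 1 ring(s) + 5 π bond(s) = 6.)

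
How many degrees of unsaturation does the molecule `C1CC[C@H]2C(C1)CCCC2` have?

2

Molecular formula from the SMILES: C10H18.
DoU = (2C + 2 + N − H − X)/2 = (2·10 + 2 + 0 − 18 − 0)/2 = 4/2 = 2.
(Structurally: 2 ring(s) + 0 π bond(s) = 2.)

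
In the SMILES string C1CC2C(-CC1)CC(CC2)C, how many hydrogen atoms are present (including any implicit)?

20

Hydrogens are implicit in SMILES; fill each atom to its normal valence:
  7 × C: 2 H each → 14
  3 × C: 1 H each → 3
  1 × C: 3 H
  Total hydrogens = 20.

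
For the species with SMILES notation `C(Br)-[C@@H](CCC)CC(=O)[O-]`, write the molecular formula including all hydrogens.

C7H12BrO2-

Heavy atoms from the SMILES: 1 Br, 7 C, 2 O.
Implicit hydrogens by atom environment:
  4 × C: 2 H each → 8
  1 × Br: no H
  1 × C: 3 H
  1 × C: 1 H
  1 × C: no H
  1 × O: no H
  1 × O (charge -1): no H
  Total hydrogens = 12.
Net charge -1.
Molecular formula: C7H12BrO2-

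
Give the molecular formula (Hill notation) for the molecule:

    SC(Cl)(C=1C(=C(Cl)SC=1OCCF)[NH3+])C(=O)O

Heavy atoms from the SMILES: 8 C, 2 Cl, 1 F, 1 N, 3 O, 2 S.
Implicit hydrogens by atom environment:
  4 × C (aromatic): no H
  2 × C: 2 H each → 4
  2 × C: no H
  2 × Cl: no H
  2 × O: no H
  1 × F: no H
  1 × N (charge +1): 3 H
  1 × O: 1 H
  1 × S: 1 H
  1 × S (aromatic): no H
  Total hydrogens = 9.
Net charge +1.
Molecular formula: C8H9Cl2FNO3S2+

C8H9Cl2FNO3S2+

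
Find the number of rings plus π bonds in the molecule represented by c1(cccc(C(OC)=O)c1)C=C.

Molecular formula from the SMILES: C10H10O2.
DoU = (2C + 2 + N − H − X)/2 = (2·10 + 2 + 0 − 10 − 0)/2 = 12/2 = 6.
(Structurally: 1 ring(s) + 5 π bond(s) = 6.)

6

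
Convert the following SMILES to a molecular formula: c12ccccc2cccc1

C10H8

Heavy atoms from the SMILES: 10 C.
Implicit hydrogens by atom environment:
  8 × C (aromatic): 1 H each → 8
  2 × C (aromatic): no H
  Total hydrogens = 8.
Molecular formula: C10H8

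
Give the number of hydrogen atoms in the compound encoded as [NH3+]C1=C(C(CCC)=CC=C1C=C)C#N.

15

Hydrogens are implicit in SMILES; fill each atom to its normal valence:
  4 × C (aromatic): no H
  3 × C: 2 H each → 6
  2 × C (aromatic): 1 H each → 2
  1 × C: 3 H
  1 × C: 1 H
  1 × C: no H
  1 × N (charge +1): 3 H
  1 × N: no H
  Total hydrogens = 15.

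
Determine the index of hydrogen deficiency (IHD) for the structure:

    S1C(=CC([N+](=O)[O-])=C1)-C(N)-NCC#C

6

Molecular formula from the SMILES: C8H9N3O2S.
DoU = (2C + 2 + N − H − X)/2 = (2·8 + 2 + 3 − 9 − 0)/2 = 12/2 = 6.
(Structurally: 1 ring(s) + 5 π bond(s) = 6.)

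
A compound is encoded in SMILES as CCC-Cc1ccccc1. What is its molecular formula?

C10H14

Heavy atoms from the SMILES: 10 C.
Implicit hydrogens by atom environment:
  5 × C (aromatic): 1 H each → 5
  3 × C: 2 H each → 6
  1 × C: 3 H
  1 × C (aromatic): no H
  Total hydrogens = 14.
Molecular formula: C10H14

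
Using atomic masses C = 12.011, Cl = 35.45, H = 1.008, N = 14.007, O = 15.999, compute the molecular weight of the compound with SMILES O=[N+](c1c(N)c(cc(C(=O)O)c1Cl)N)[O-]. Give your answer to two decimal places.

231.59

Molecular formula: C7H6ClN3O4.
M = 7×12.011 + 1×35.45 + 6×1.008 + 3×14.007 + 4×15.999 = 231.59 g/mol.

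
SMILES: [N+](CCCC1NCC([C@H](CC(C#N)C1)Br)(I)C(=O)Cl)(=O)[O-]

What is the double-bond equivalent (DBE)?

5

Molecular formula from the SMILES: C12H16BrClIN3O3.
DoU = (2C + 2 + N − H − X)/2 = (2·12 + 2 + 3 − 16 − 3)/2 = 10/2 = 5.
(Structurally: 1 ring(s) + 4 π bond(s) = 5.)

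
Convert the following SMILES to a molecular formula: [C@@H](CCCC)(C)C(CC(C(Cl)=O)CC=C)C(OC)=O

C15H25ClO3

Heavy atoms from the SMILES: 15 C, 1 Cl, 3 O.
Implicit hydrogens by atom environment:
  6 × C: 2 H each → 12
  4 × C: 1 H each → 4
  3 × C: 3 H each → 9
  3 × O: no H
  2 × C: no H
  1 × Cl: no H
  Total hydrogens = 25.
Molecular formula: C15H25ClO3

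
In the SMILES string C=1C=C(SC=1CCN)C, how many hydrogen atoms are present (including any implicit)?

11

Hydrogens are implicit in SMILES; fill each atom to its normal valence:
  2 × C: 2 H each → 4
  2 × C (aromatic): 1 H each → 2
  2 × C (aromatic): no H
  1 × C: 3 H
  1 × N: 2 H
  1 × S (aromatic): no H
  Total hydrogens = 11.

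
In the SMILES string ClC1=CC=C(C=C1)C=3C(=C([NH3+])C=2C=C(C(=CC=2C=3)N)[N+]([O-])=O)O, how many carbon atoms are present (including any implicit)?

The symbol for carbon appears 16 times in the SMILES. (Cl is a single chlorine, not C + l.)

16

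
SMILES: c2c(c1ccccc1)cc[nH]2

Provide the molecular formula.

C10H9N

Heavy atoms from the SMILES: 10 C, 1 N.
Implicit hydrogens by atom environment:
  8 × C (aromatic): 1 H each → 8
  2 × C (aromatic): no H
  1 × N (aromatic): 1 H
  Total hydrogens = 9.
Molecular formula: C10H9N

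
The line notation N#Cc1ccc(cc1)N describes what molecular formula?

Heavy atoms from the SMILES: 7 C, 2 N.
Implicit hydrogens by atom environment:
  4 × C (aromatic): 1 H each → 4
  2 × C (aromatic): no H
  1 × C: no H
  1 × N: 2 H
  1 × N: no H
  Total hydrogens = 6.
Molecular formula: C7H6N2

C7H6N2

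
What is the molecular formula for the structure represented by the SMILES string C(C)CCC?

Heavy atoms from the SMILES: 5 C.
Implicit hydrogens by atom environment:
  3 × C: 2 H each → 6
  2 × C: 3 H each → 6
  Total hydrogens = 12.
Molecular formula: C5H12

C5H12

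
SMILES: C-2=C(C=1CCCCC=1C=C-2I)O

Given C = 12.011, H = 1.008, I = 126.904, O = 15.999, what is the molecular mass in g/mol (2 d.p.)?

Molecular formula: C10H11IO.
M = 10×12.011 + 11×1.008 + 1×126.904 + 1×15.999 = 274.10 g/mol.

274.10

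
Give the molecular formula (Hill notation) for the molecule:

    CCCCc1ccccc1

C10H14

Heavy atoms from the SMILES: 10 C.
Implicit hydrogens by atom environment:
  5 × C (aromatic): 1 H each → 5
  3 × C: 2 H each → 6
  1 × C: 3 H
  1 × C (aromatic): no H
  Total hydrogens = 14.
Molecular formula: C10H14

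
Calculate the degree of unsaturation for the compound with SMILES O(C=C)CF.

1

Molecular formula from the SMILES: C3H5FO.
DoU = (2C + 2 + N − H − X)/2 = (2·3 + 2 + 0 − 5 − 1)/2 = 2/2 = 1.
(Structurally: 0 ring(s) + 1 π bond(s) = 1.)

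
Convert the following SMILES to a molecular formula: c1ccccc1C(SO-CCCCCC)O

Heavy atoms from the SMILES: 13 C, 2 O, 1 S.
Implicit hydrogens by atom environment:
  5 × C: 2 H each → 10
  5 × C (aromatic): 1 H each → 5
  1 × C: 3 H
  1 × C: 1 H
  1 × C (aromatic): no H
  1 × O: 1 H
  1 × O: no H
  1 × S: no H
  Total hydrogens = 20.
Molecular formula: C13H20O2S

C13H20O2S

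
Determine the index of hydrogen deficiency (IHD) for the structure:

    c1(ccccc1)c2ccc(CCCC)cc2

8

Molecular formula from the SMILES: C16H18.
DoU = (2C + 2 + N − H − X)/2 = (2·16 + 2 + 0 − 18 − 0)/2 = 16/2 = 8.
(Structurally: 2 ring(s) + 6 π bond(s) = 8.)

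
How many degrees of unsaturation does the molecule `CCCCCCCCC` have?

0

Molecular formula from the SMILES: C9H20.
DoU = (2C + 2 + N − H − X)/2 = (2·9 + 2 + 0 − 20 − 0)/2 = 0/2 = 0.
(Structurally: 0 ring(s) + 0 π bond(s) = 0.)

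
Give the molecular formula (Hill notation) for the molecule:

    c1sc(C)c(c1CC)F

C7H9FS

Heavy atoms from the SMILES: 7 C, 1 F, 1 S.
Implicit hydrogens by atom environment:
  3 × C (aromatic): no H
  2 × C: 3 H each → 6
  1 × C: 2 H
  1 × C (aromatic): 1 H
  1 × F: no H
  1 × S (aromatic): no H
  Total hydrogens = 9.
Molecular formula: C7H9FS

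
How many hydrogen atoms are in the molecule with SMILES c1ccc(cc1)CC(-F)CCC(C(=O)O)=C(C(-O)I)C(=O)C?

18

Hydrogens are implicit in SMILES; fill each atom to its normal valence:
  5 × C (aromatic): 1 H each → 5
  4 × C: no H
  3 × C: 2 H each → 6
  2 × C: 1 H each → 2
  2 × O: 1 H each → 2
  2 × O: no H
  1 × C: 3 H
  1 × C (aromatic): no H
  1 × F: no H
  1 × I: no H
  Total hydrogens = 18.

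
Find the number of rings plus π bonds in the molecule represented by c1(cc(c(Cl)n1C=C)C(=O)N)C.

Molecular formula from the SMILES: C8H9ClN2O.
DoU = (2C + 2 + N − H − X)/2 = (2·8 + 2 + 2 − 9 − 1)/2 = 10/2 = 5.
(Structurally: 1 ring(s) + 4 π bond(s) = 5.)

5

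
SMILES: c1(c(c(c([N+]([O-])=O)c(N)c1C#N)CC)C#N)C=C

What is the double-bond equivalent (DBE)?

10

Molecular formula from the SMILES: C12H10N4O2.
DoU = (2C + 2 + N − H − X)/2 = (2·12 + 2 + 4 − 10 − 0)/2 = 20/2 = 10.
(Structurally: 1 ring(s) + 9 π bond(s) = 10.)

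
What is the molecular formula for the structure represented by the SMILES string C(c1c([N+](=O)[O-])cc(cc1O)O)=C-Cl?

Heavy atoms from the SMILES: 8 C, 1 Cl, 1 N, 4 O.
Implicit hydrogens by atom environment:
  4 × C (aromatic): no H
  2 × C (aromatic): 1 H each → 2
  2 × C: 1 H each → 2
  2 × O: 1 H each → 2
  1 × Cl: no H
  1 × N (charge +1): no H
  1 × O: no H
  1 × O (charge -1): no H
  Total hydrogens = 6.
Molecular formula: C8H6ClNO4

C8H6ClNO4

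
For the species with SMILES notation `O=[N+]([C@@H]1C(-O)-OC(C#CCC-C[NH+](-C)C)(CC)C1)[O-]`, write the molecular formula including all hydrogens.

Heavy atoms from the SMILES: 13 C, 2 N, 4 O.
Implicit hydrogens by atom environment:
  5 × C: 2 H each → 10
  3 × C: 3 H each → 9
  3 × C: no H
  2 × C: 1 H each → 2
  2 × O: no H
  1 × N (charge +1): 1 H
  1 × N (charge +1): no H
  1 × O: 1 H
  1 × O (charge -1): no H
  Total hydrogens = 23.
Net charge +1.
Molecular formula: C13H23N2O4+

C13H23N2O4+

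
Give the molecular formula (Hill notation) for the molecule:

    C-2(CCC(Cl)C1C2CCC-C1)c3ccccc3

C16H21Cl

Heavy atoms from the SMILES: 16 C, 1 Cl.
Implicit hydrogens by atom environment:
  6 × C: 2 H each → 12
  5 × C (aromatic): 1 H each → 5
  4 × C: 1 H each → 4
  1 × C (aromatic): no H
  1 × Cl: no H
  Total hydrogens = 21.
Molecular formula: C16H21Cl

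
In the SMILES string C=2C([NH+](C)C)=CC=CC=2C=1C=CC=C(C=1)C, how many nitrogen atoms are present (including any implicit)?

1

The symbol for nitrogen appears 1 time in the SMILES.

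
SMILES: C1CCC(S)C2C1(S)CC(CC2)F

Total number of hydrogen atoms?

Hydrogens are implicit in SMILES; fill each atom to its normal valence:
  6 × C: 2 H each → 12
  3 × C: 1 H each → 3
  2 × S: 1 H each → 2
  1 × C: no H
  1 × F: no H
  Total hydrogens = 17.

17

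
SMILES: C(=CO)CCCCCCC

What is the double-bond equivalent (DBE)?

1

Molecular formula from the SMILES: C9H18O.
DoU = (2C + 2 + N − H − X)/2 = (2·9 + 2 + 0 − 18 − 0)/2 = 2/2 = 1.
(Structurally: 0 ring(s) + 1 π bond(s) = 1.)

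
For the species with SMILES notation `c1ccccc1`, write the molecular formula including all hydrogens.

Heavy atoms from the SMILES: 6 C.
Implicit hydrogens by atom environment:
  6 × C (aromatic): 1 H each → 6
  Total hydrogens = 6.
Molecular formula: C6H6

C6H6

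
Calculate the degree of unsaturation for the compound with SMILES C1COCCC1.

Molecular formula from the SMILES: C5H10O.
DoU = (2C + 2 + N − H − X)/2 = (2·5 + 2 + 0 − 10 − 0)/2 = 2/2 = 1.
(Structurally: 1 ring(s) + 0 π bond(s) = 1.)

1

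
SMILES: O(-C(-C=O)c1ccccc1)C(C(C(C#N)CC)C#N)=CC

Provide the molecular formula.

Heavy atoms from the SMILES: 17 C, 2 N, 2 O.
Implicit hydrogens by atom environment:
  5 × C: 1 H each → 5
  5 × C (aromatic): 1 H each → 5
  3 × C: no H
  2 × C: 3 H each → 6
  2 × N: no H
  2 × O: no H
  1 × C: 2 H
  1 × C (aromatic): no H
  Total hydrogens = 18.
Molecular formula: C17H18N2O2

C17H18N2O2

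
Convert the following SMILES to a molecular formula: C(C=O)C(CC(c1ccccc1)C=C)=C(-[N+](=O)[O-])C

C15H17NO3

Heavy atoms from the SMILES: 15 C, 1 N, 3 O.
Implicit hydrogens by atom environment:
  5 × C (aromatic): 1 H each → 5
  3 × C: 2 H each → 6
  3 × C: 1 H each → 3
  2 × C: no H
  2 × O: no H
  1 × C: 3 H
  1 × C (aromatic): no H
  1 × N (charge +1): no H
  1 × O (charge -1): no H
  Total hydrogens = 17.
Molecular formula: C15H17NO3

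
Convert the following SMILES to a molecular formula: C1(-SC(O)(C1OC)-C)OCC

Heavy atoms from the SMILES: 7 C, 3 O, 1 S.
Implicit hydrogens by atom environment:
  3 × C: 3 H each → 9
  2 × C: 1 H each → 2
  2 × O: no H
  1 × C: 2 H
  1 × C: no H
  1 × O: 1 H
  1 × S: no H
  Total hydrogens = 14.
Molecular formula: C7H14O3S

C7H14O3S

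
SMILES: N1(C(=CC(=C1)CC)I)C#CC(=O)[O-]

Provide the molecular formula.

C9H7INO2-

Heavy atoms from the SMILES: 9 C, 1 I, 1 N, 2 O.
Implicit hydrogens by atom environment:
  3 × C: no H
  2 × C (aromatic): 1 H each → 2
  2 × C (aromatic): no H
  1 × C: 3 H
  1 × C: 2 H
  1 × I: no H
  1 × N (aromatic): no H
  1 × O: no H
  1 × O (charge -1): no H
  Total hydrogens = 7.
Net charge -1.
Molecular formula: C9H7INO2-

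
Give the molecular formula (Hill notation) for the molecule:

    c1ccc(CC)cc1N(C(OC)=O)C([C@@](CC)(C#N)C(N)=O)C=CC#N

C19H22N4O3

Heavy atoms from the SMILES: 19 C, 4 N, 3 O.
Implicit hydrogens by atom environment:
  5 × C: no H
  4 × C (aromatic): 1 H each → 4
  3 × C: 3 H each → 9
  3 × C: 1 H each → 3
  3 × N: no H
  3 × O: no H
  2 × C: 2 H each → 4
  2 × C (aromatic): no H
  1 × N: 2 H
  Total hydrogens = 22.
Molecular formula: C19H22N4O3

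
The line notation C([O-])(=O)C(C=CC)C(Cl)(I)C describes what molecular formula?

C7H9ClIO2-

Heavy atoms from the SMILES: 7 C, 1 Cl, 1 I, 2 O.
Implicit hydrogens by atom environment:
  3 × C: 1 H each → 3
  2 × C: 3 H each → 6
  2 × C: no H
  1 × Cl: no H
  1 × I: no H
  1 × O: no H
  1 × O (charge -1): no H
  Total hydrogens = 9.
Net charge -1.
Molecular formula: C7H9ClIO2-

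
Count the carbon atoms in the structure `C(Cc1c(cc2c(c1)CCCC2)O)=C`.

13

The symbol for carbon appears 13 times in the SMILES. Lowercase c denotes aromatic carbon and counts toward C.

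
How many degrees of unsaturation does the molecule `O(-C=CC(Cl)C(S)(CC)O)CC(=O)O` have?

Molecular formula from the SMILES: C8H13ClO4S.
DoU = (2C + 2 + N − H − X)/2 = (2·8 + 2 + 0 − 13 − 1)/2 = 4/2 = 2.
(Structurally: 0 ring(s) + 2 π bond(s) = 2.)

2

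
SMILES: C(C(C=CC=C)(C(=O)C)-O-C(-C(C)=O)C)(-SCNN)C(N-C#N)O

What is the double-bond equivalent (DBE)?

Molecular formula from the SMILES: C15H24N4O4S.
DoU = (2C + 2 + N − H − X)/2 = (2·15 + 2 + 4 − 24 − 0)/2 = 12/2 = 6.
(Structurally: 0 ring(s) + 6 π bond(s) = 6.)

6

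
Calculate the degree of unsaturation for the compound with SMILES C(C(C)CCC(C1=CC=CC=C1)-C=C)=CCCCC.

6

Molecular formula from the SMILES: C19H28.
DoU = (2C + 2 + N − H − X)/2 = (2·19 + 2 + 0 − 28 − 0)/2 = 12/2 = 6.
(Structurally: 1 ring(s) + 5 π bond(s) = 6.)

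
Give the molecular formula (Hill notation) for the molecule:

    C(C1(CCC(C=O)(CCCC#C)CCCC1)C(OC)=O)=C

Heavy atoms from the SMILES: 18 C, 3 O.
Implicit hydrogens by atom environment:
  10 × C: 2 H each → 20
  4 × C: no H
  3 × C: 1 H each → 3
  3 × O: no H
  1 × C: 3 H
  Total hydrogens = 26.
Molecular formula: C18H26O3

C18H26O3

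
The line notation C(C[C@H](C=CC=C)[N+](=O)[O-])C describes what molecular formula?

C8H13NO2

Heavy atoms from the SMILES: 8 C, 1 N, 2 O.
Implicit hydrogens by atom environment:
  4 × C: 1 H each → 4
  3 × C: 2 H each → 6
  1 × C: 3 H
  1 × N (charge +1): no H
  1 × O: no H
  1 × O (charge -1): no H
  Total hydrogens = 13.
Molecular formula: C8H13NO2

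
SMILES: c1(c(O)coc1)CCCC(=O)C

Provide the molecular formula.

Heavy atoms from the SMILES: 9 C, 3 O.
Implicit hydrogens by atom environment:
  3 × C: 2 H each → 6
  2 × C (aromatic): 1 H each → 2
  2 × C (aromatic): no H
  1 × C: 3 H
  1 × C: no H
  1 × O: 1 H
  1 × O (aromatic): no H
  1 × O: no H
  Total hydrogens = 12.
Molecular formula: C9H12O3

C9H12O3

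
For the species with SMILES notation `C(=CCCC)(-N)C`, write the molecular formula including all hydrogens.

C6H13N

Heavy atoms from the SMILES: 6 C, 1 N.
Implicit hydrogens by atom environment:
  2 × C: 3 H each → 6
  2 × C: 2 H each → 4
  1 × C: 1 H
  1 × C: no H
  1 × N: 2 H
  Total hydrogens = 13.
Molecular formula: C6H13N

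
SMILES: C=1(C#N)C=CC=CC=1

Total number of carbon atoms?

7

The symbol for carbon appears 7 times in the SMILES.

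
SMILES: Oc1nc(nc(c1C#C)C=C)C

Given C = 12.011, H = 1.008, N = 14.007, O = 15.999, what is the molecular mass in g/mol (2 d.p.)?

Molecular formula: C9H8N2O.
M = 9×12.011 + 8×1.008 + 2×14.007 + 1×15.999 = 160.18 g/mol.

160.18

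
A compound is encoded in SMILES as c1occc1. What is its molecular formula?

Heavy atoms from the SMILES: 4 C, 1 O.
Implicit hydrogens by atom environment:
  4 × C (aromatic): 1 H each → 4
  1 × O (aromatic): no H
  Total hydrogens = 4.
Molecular formula: C4H4O

C4H4O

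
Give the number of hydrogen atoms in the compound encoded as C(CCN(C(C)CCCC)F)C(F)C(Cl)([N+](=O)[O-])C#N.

20

Hydrogens are implicit in SMILES; fill each atom to its normal valence:
  6 × C: 2 H each → 12
  2 × C: 3 H each → 6
  2 × C: 1 H each → 2
  2 × C: no H
  2 × F: no H
  2 × N: no H
  1 × Cl: no H
  1 × N (charge +1): no H
  1 × O: no H
  1 × O (charge -1): no H
  Total hydrogens = 20.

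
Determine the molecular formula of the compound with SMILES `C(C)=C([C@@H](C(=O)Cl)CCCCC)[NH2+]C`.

C11H21ClNO+

Heavy atoms from the SMILES: 11 C, 1 Cl, 1 N, 1 O.
Implicit hydrogens by atom environment:
  4 × C: 2 H each → 8
  3 × C: 3 H each → 9
  2 × C: 1 H each → 2
  2 × C: no H
  1 × Cl: no H
  1 × N (charge +1): 2 H
  1 × O: no H
  Total hydrogens = 21.
Net charge +1.
Molecular formula: C11H21ClNO+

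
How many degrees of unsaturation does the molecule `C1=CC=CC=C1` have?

4

Molecular formula from the SMILES: C6H6.
DoU = (2C + 2 + N − H − X)/2 = (2·6 + 2 + 0 − 6 − 0)/2 = 8/2 = 4.
(Structurally: 1 ring(s) + 3 π bond(s) = 4.)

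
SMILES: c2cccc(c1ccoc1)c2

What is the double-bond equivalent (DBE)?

7

Molecular formula from the SMILES: C10H8O.
DoU = (2C + 2 + N − H − X)/2 = (2·10 + 2 + 0 − 8 − 0)/2 = 14/2 = 7.
(Structurally: 2 ring(s) + 5 π bond(s) = 7.)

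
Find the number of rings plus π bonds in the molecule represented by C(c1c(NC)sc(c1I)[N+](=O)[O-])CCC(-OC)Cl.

4

Molecular formula from the SMILES: C10H14ClIN2O3S.
DoU = (2C + 2 + N − H − X)/2 = (2·10 + 2 + 2 − 14 − 2)/2 = 8/2 = 4.
(Structurally: 1 ring(s) + 3 π bond(s) = 4.)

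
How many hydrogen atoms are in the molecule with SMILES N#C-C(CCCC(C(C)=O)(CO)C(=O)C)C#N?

Hydrogens are implicit in SMILES; fill each atom to its normal valence:
  5 × C: no H
  4 × C: 2 H each → 8
  2 × C: 3 H each → 6
  2 × N: no H
  2 × O: no H
  1 × C: 1 H
  1 × O: 1 H
  Total hydrogens = 16.

16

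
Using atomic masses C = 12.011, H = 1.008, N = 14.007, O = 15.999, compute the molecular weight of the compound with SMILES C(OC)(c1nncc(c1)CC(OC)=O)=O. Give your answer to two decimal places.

Molecular formula: C9H10N2O4.
M = 9×12.011 + 10×1.008 + 2×14.007 + 4×15.999 = 210.19 g/mol.

210.19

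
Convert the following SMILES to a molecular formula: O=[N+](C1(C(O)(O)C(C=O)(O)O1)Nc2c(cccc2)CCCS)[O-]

Heavy atoms from the SMILES: 13 C, 2 N, 7 O, 1 S.
Implicit hydrogens by atom environment:
  4 × C (aromatic): 1 H each → 4
  3 × C: 2 H each → 6
  3 × C: no H
  3 × O: 1 H each → 3
  3 × O: no H
  2 × C (aromatic): no H
  1 × C: 1 H
  1 × N: 1 H
  1 × N (charge +1): no H
  1 × O (charge -1): no H
  1 × S: 1 H
  Total hydrogens = 16.
Molecular formula: C13H16N2O7S

C13H16N2O7S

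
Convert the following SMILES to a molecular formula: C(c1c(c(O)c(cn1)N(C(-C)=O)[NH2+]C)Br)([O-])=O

C9H10BrN3O4

Heavy atoms from the SMILES: 1 Br, 9 C, 3 N, 4 O.
Implicit hydrogens by atom environment:
  4 × C (aromatic): no H
  2 × C: 3 H each → 6
  2 × C: no H
  2 × O: no H
  1 × Br: no H
  1 × C (aromatic): 1 H
  1 × N (charge +1): 2 H
  1 × N (aromatic): no H
  1 × N: no H
  1 × O: 1 H
  1 × O (charge -1): no H
  Total hydrogens = 10.
Molecular formula: C9H10BrN3O4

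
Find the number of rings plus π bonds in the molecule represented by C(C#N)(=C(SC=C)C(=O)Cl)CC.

5

Molecular formula from the SMILES: C8H8ClNOS.
DoU = (2C + 2 + N − H − X)/2 = (2·8 + 2 + 1 − 8 − 1)/2 = 10/2 = 5.
(Structurally: 0 ring(s) + 5 π bond(s) = 5.)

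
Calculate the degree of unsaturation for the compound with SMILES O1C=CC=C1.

Molecular formula from the SMILES: C4H4O.
DoU = (2C + 2 + N − H − X)/2 = (2·4 + 2 + 0 − 4 − 0)/2 = 6/2 = 3.
(Structurally: 1 ring(s) + 2 π bond(s) = 3.)

3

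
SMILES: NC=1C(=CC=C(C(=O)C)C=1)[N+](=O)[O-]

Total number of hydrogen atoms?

Hydrogens are implicit in SMILES; fill each atom to its normal valence:
  3 × C (aromatic): 1 H each → 3
  3 × C (aromatic): no H
  2 × O: no H
  1 × C: 3 H
  1 × C: no H
  1 × N: 2 H
  1 × N (charge +1): no H
  1 × O (charge -1): no H
  Total hydrogens = 8.

8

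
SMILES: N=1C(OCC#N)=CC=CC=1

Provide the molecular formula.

Heavy atoms from the SMILES: 7 C, 2 N, 1 O.
Implicit hydrogens by atom environment:
  4 × C (aromatic): 1 H each → 4
  1 × C: 2 H
  1 × C (aromatic): no H
  1 × C: no H
  1 × N (aromatic): no H
  1 × N: no H
  1 × O: no H
  Total hydrogens = 6.
Molecular formula: C7H6N2O

C7H6N2O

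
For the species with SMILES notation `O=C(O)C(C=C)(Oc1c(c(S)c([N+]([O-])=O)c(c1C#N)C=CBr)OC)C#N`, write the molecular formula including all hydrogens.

Heavy atoms from the SMILES: 1 Br, 15 C, 3 N, 6 O, 1 S.
Implicit hydrogens by atom environment:
  6 × C (aromatic): no H
  4 × C: no H
  4 × O: no H
  3 × C: 1 H each → 3
  2 × N: no H
  1 × Br: no H
  1 × C: 3 H
  1 × C: 2 H
  1 × N (charge +1): no H
  1 × O: 1 H
  1 × O (charge -1): no H
  1 × S: 1 H
  Total hydrogens = 10.
Molecular formula: C15H10BrN3O6S

C15H10BrN3O6S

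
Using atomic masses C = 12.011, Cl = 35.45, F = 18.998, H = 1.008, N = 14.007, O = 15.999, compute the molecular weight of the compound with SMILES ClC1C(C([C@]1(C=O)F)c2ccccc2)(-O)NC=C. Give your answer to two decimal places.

Molecular formula: C13H13ClFNO2.
M = 13×12.011 + 1×35.45 + 1×18.998 + 13×1.008 + 1×14.007 + 2×15.999 = 269.70 g/mol.

269.70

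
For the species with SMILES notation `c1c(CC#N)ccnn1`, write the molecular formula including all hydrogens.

Heavy atoms from the SMILES: 6 C, 3 N.
Implicit hydrogens by atom environment:
  3 × C (aromatic): 1 H each → 3
  2 × N (aromatic): no H
  1 × C: 2 H
  1 × C (aromatic): no H
  1 × C: no H
  1 × N: no H
  Total hydrogens = 5.
Molecular formula: C6H5N3

C6H5N3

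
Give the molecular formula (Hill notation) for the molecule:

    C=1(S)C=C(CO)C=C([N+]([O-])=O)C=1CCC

Heavy atoms from the SMILES: 10 C, 1 N, 3 O, 1 S.
Implicit hydrogens by atom environment:
  4 × C (aromatic): no H
  3 × C: 2 H each → 6
  2 × C (aromatic): 1 H each → 2
  1 × C: 3 H
  1 × N (charge +1): no H
  1 × O: 1 H
  1 × O: no H
  1 × O (charge -1): no H
  1 × S: 1 H
  Total hydrogens = 13.
Molecular formula: C10H13NO3S

C10H13NO3S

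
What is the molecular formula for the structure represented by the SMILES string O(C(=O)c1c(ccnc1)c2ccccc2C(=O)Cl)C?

Heavy atoms from the SMILES: 14 C, 1 Cl, 1 N, 3 O.
Implicit hydrogens by atom environment:
  7 × C (aromatic): 1 H each → 7
  4 × C (aromatic): no H
  3 × O: no H
  2 × C: no H
  1 × C: 3 H
  1 × Cl: no H
  1 × N (aromatic): no H
  Total hydrogens = 10.
Molecular formula: C14H10ClNO3

C14H10ClNO3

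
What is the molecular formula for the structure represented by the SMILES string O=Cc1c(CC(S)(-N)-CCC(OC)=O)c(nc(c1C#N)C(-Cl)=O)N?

Heavy atoms from the SMILES: 14 C, 1 Cl, 4 N, 4 O, 1 S.
Implicit hydrogens by atom environment:
  5 × C (aromatic): no H
  4 × C: no H
  4 × O: no H
  3 × C: 2 H each → 6
  2 × N: 2 H each → 4
  1 × C: 3 H
  1 × C: 1 H
  1 × Cl: no H
  1 × N (aromatic): no H
  1 × N: no H
  1 × S: 1 H
  Total hydrogens = 15.
Molecular formula: C14H15ClN4O4S

C14H15ClN4O4S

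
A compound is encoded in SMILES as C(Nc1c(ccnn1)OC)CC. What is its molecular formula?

Heavy atoms from the SMILES: 8 C, 3 N, 1 O.
Implicit hydrogens by atom environment:
  2 × C: 3 H each → 6
  2 × C: 2 H each → 4
  2 × C (aromatic): 1 H each → 2
  2 × C (aromatic): no H
  2 × N (aromatic): no H
  1 × N: 1 H
  1 × O: no H
  Total hydrogens = 13.
Molecular formula: C8H13N3O

C8H13N3O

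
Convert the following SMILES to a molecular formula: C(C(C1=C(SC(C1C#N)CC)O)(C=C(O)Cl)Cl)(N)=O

Heavy atoms from the SMILES: 11 C, 2 Cl, 2 N, 3 O, 1 S.
Implicit hydrogens by atom environment:
  6 × C: no H
  3 × C: 1 H each → 3
  2 × Cl: no H
  2 × O: 1 H each → 2
  1 × C: 3 H
  1 × C: 2 H
  1 × N: 2 H
  1 × N: no H
  1 × O: no H
  1 × S: no H
  Total hydrogens = 12.
Molecular formula: C11H12Cl2N2O3S

C11H12Cl2N2O3S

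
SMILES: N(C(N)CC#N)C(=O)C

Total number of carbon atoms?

5

The symbol for carbon appears 5 times in the SMILES.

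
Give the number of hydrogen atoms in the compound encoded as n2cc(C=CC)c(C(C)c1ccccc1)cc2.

Hydrogens are implicit in SMILES; fill each atom to its normal valence:
  8 × C (aromatic): 1 H each → 8
  3 × C: 1 H each → 3
  3 × C (aromatic): no H
  2 × C: 3 H each → 6
  1 × N (aromatic): no H
  Total hydrogens = 17.

17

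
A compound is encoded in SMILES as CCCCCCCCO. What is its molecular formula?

C8H18O

Heavy atoms from the SMILES: 8 C, 1 O.
Implicit hydrogens by atom environment:
  7 × C: 2 H each → 14
  1 × C: 3 H
  1 × O: 1 H
  Total hydrogens = 18.
Molecular formula: C8H18O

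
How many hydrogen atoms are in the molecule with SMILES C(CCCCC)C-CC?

20

Hydrogens are implicit in SMILES; fill each atom to its normal valence:
  7 × C: 2 H each → 14
  2 × C: 3 H each → 6
  Total hydrogens = 20.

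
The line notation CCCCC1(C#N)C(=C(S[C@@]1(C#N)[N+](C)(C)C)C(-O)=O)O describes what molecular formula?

C14H20N3O3S+

Heavy atoms from the SMILES: 14 C, 3 N, 3 O, 1 S.
Implicit hydrogens by atom environment:
  7 × C: no H
  4 × C: 3 H each → 12
  3 × C: 2 H each → 6
  2 × N: no H
  2 × O: 1 H each → 2
  1 × N (charge +1): no H
  1 × O: no H
  1 × S: no H
  Total hydrogens = 20.
Net charge +1.
Molecular formula: C14H20N3O3S+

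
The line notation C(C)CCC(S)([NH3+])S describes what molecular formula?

C5H14NS2+

Heavy atoms from the SMILES: 5 C, 1 N, 2 S.
Implicit hydrogens by atom environment:
  3 × C: 2 H each → 6
  2 × S: 1 H each → 2
  1 × C: 3 H
  1 × C: no H
  1 × N (charge +1): 3 H
  Total hydrogens = 14.
Net charge +1.
Molecular formula: C5H14NS2+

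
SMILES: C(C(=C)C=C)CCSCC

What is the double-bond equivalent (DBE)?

Molecular formula from the SMILES: C9H16S.
DoU = (2C + 2 + N − H − X)/2 = (2·9 + 2 + 0 − 16 − 0)/2 = 4/2 = 2.
(Structurally: 0 ring(s) + 2 π bond(s) = 2.)

2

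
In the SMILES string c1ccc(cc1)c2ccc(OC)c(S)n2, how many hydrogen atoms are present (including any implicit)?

11

Hydrogens are implicit in SMILES; fill each atom to its normal valence:
  7 × C (aromatic): 1 H each → 7
  4 × C (aromatic): no H
  1 × C: 3 H
  1 × N (aromatic): no H
  1 × O: no H
  1 × S: 1 H
  Total hydrogens = 11.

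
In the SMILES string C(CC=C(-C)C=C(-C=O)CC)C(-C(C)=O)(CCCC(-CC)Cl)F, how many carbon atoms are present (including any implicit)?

19

The symbol for carbon appears 19 times in the SMILES. (Cl is a single chlorine, not C + l.)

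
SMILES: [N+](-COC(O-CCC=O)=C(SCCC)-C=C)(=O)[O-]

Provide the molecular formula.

Heavy atoms from the SMILES: 11 C, 1 N, 5 O, 1 S.
Implicit hydrogens by atom environment:
  6 × C: 2 H each → 12
  4 × O: no H
  2 × C: 1 H each → 2
  2 × C: no H
  1 × C: 3 H
  1 × N (charge +1): no H
  1 × O (charge -1): no H
  1 × S: no H
  Total hydrogens = 17.
Molecular formula: C11H17NO5S

C11H17NO5S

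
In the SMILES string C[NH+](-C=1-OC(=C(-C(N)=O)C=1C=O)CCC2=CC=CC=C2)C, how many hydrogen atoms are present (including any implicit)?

Hydrogens are implicit in SMILES; fill each atom to its normal valence:
  5 × C (aromatic): 1 H each → 5
  5 × C (aromatic): no H
  2 × C: 3 H each → 6
  2 × C: 2 H each → 4
  2 × O: no H
  1 × C: 1 H
  1 × C: no H
  1 × N: 2 H
  1 × N (charge +1): 1 H
  1 × O (aromatic): no H
  Total hydrogens = 19.

19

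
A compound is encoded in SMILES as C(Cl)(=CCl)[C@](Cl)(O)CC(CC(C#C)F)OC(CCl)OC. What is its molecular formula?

Heavy atoms from the SMILES: 12 C, 4 Cl, 1 F, 3 O.
Implicit hydrogens by atom environment:
  5 × C: 1 H each → 5
  4 × Cl: no H
  3 × C: 2 H each → 6
  3 × C: no H
  2 × O: no H
  1 × C: 3 H
  1 × F: no H
  1 × O: 1 H
  Total hydrogens = 15.
Molecular formula: C12H15Cl4FO3

C12H15Cl4FO3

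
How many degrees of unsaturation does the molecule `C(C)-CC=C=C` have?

Molecular formula from the SMILES: C6H10.
DoU = (2C + 2 + N − H − X)/2 = (2·6 + 2 + 0 − 10 − 0)/2 = 4/2 = 2.
(Structurally: 0 ring(s) + 2 π bond(s) = 2.)

2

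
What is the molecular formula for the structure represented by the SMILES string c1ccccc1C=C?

Heavy atoms from the SMILES: 8 C.
Implicit hydrogens by atom environment:
  5 × C (aromatic): 1 H each → 5
  1 × C: 2 H
  1 × C: 1 H
  1 × C (aromatic): no H
  Total hydrogens = 8.
Molecular formula: C8H8

C8H8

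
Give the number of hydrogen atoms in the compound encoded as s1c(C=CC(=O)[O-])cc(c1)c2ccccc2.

9

Hydrogens are implicit in SMILES; fill each atom to its normal valence:
  7 × C (aromatic): 1 H each → 7
  3 × C (aromatic): no H
  2 × C: 1 H each → 2
  1 × C: no H
  1 × O: no H
  1 × O (charge -1): no H
  1 × S (aromatic): no H
  Total hydrogens = 9.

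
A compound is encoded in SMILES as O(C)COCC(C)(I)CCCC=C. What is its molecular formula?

Heavy atoms from the SMILES: 10 C, 1 I, 2 O.
Implicit hydrogens by atom environment:
  6 × C: 2 H each → 12
  2 × C: 3 H each → 6
  2 × O: no H
  1 × C: 1 H
  1 × C: no H
  1 × I: no H
  Total hydrogens = 19.
Molecular formula: C10H19IO2

C10H19IO2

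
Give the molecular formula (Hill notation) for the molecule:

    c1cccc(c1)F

C6H5F

Heavy atoms from the SMILES: 6 C, 1 F.
Implicit hydrogens by atom environment:
  5 × C (aromatic): 1 H each → 5
  1 × C (aromatic): no H
  1 × F: no H
  Total hydrogens = 5.
Molecular formula: C6H5F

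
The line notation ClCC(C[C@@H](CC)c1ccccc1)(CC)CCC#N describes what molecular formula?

C17H24ClN

Heavy atoms from the SMILES: 17 C, 1 Cl, 1 N.
Implicit hydrogens by atom environment:
  6 × C: 2 H each → 12
  5 × C (aromatic): 1 H each → 5
  2 × C: 3 H each → 6
  2 × C: no H
  1 × C: 1 H
  1 × C (aromatic): no H
  1 × Cl: no H
  1 × N: no H
  Total hydrogens = 24.
Molecular formula: C17H24ClN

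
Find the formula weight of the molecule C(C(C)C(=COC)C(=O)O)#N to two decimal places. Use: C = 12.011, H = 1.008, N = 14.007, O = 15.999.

Molecular formula: C7H9NO3.
M = 7×12.011 + 9×1.008 + 1×14.007 + 3×15.999 = 155.15 g/mol.

155.15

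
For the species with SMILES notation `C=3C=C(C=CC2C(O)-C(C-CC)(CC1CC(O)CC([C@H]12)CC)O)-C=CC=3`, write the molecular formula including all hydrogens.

C23H34O3

Heavy atoms from the SMILES: 23 C, 3 O.
Implicit hydrogens by atom environment:
  8 × C: 1 H each → 8
  6 × C: 2 H each → 12
  5 × C (aromatic): 1 H each → 5
  3 × O: 1 H each → 3
  2 × C: 3 H each → 6
  1 × C: no H
  1 × C (aromatic): no H
  Total hydrogens = 34.
Molecular formula: C23H34O3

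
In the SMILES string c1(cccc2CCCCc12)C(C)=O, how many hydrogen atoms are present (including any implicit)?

Hydrogens are implicit in SMILES; fill each atom to its normal valence:
  4 × C: 2 H each → 8
  3 × C (aromatic): 1 H each → 3
  3 × C (aromatic): no H
  1 × C: 3 H
  1 × C: no H
  1 × O: no H
  Total hydrogens = 14.

14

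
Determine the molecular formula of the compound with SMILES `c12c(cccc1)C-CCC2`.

Heavy atoms from the SMILES: 10 C.
Implicit hydrogens by atom environment:
  4 × C: 2 H each → 8
  4 × C (aromatic): 1 H each → 4
  2 × C (aromatic): no H
  Total hydrogens = 12.
Molecular formula: C10H12

C10H12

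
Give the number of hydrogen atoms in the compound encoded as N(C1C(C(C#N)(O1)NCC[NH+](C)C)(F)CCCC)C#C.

24

Hydrogens are implicit in SMILES; fill each atom to its normal valence:
  5 × C: 2 H each → 10
  4 × C: no H
  3 × C: 3 H each → 9
  2 × C: 1 H each → 2
  2 × N: 1 H each → 2
  1 × F: no H
  1 × N (charge +1): 1 H
  1 × N: no H
  1 × O: no H
  Total hydrogens = 24.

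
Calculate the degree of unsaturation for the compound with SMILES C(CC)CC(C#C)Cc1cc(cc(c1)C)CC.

Molecular formula from the SMILES: C17H24.
DoU = (2C + 2 + N − H − X)/2 = (2·17 + 2 + 0 − 24 − 0)/2 = 12/2 = 6.
(Structurally: 1 ring(s) + 5 π bond(s) = 6.)

6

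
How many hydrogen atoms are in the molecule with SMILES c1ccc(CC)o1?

Hydrogens are implicit in SMILES; fill each atom to its normal valence:
  3 × C (aromatic): 1 H each → 3
  1 × C: 3 H
  1 × C: 2 H
  1 × C (aromatic): no H
  1 × O (aromatic): no H
  Total hydrogens = 8.

8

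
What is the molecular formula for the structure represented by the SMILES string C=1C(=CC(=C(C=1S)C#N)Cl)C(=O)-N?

C8H5ClN2OS

Heavy atoms from the SMILES: 8 C, 1 Cl, 2 N, 1 O, 1 S.
Implicit hydrogens by atom environment:
  4 × C (aromatic): no H
  2 × C (aromatic): 1 H each → 2
  2 × C: no H
  1 × Cl: no H
  1 × N: 2 H
  1 × N: no H
  1 × O: no H
  1 × S: 1 H
  Total hydrogens = 5.
Molecular formula: C8H5ClN2OS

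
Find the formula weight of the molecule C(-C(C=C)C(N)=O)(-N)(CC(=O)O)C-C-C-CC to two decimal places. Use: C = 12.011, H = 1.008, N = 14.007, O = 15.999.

242.32

Molecular formula: C12H22N2O3.
M = 12×12.011 + 22×1.008 + 2×14.007 + 3×15.999 = 242.32 g/mol.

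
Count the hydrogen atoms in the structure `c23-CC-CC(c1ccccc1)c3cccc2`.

Hydrogens are implicit in SMILES; fill each atom to its normal valence:
  9 × C (aromatic): 1 H each → 9
  3 × C: 2 H each → 6
  3 × C (aromatic): no H
  1 × C: 1 H
  Total hydrogens = 16.

16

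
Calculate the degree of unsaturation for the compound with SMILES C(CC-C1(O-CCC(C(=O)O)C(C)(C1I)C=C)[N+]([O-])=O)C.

4

Molecular formula from the SMILES: C14H22INO5.
DoU = (2C + 2 + N − H − X)/2 = (2·14 + 2 + 1 − 22 − 1)/2 = 8/2 = 4.
(Structurally: 1 ring(s) + 3 π bond(s) = 4.)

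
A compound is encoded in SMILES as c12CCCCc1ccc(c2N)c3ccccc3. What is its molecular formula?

Heavy atoms from the SMILES: 16 C, 1 N.
Implicit hydrogens by atom environment:
  7 × C (aromatic): 1 H each → 7
  5 × C (aromatic): no H
  4 × C: 2 H each → 8
  1 × N: 2 H
  Total hydrogens = 17.
Molecular formula: C16H17N

C16H17N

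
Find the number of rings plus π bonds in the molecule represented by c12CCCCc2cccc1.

Molecular formula from the SMILES: C10H12.
DoU = (2C + 2 + N − H − X)/2 = (2·10 + 2 + 0 − 12 − 0)/2 = 10/2 = 5.
(Structurally: 2 ring(s) + 3 π bond(s) = 5.)

5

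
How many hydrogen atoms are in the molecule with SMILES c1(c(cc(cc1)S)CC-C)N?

13

Hydrogens are implicit in SMILES; fill each atom to its normal valence:
  3 × C (aromatic): 1 H each → 3
  3 × C (aromatic): no H
  2 × C: 2 H each → 4
  1 × C: 3 H
  1 × N: 2 H
  1 × S: 1 H
  Total hydrogens = 13.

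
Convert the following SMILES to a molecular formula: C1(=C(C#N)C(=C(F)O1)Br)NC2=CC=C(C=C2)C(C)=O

C13H8BrFN2O2

Heavy atoms from the SMILES: 1 Br, 13 C, 1 F, 2 N, 2 O.
Implicit hydrogens by atom environment:
  6 × C (aromatic): no H
  4 × C (aromatic): 1 H each → 4
  2 × C: no H
  1 × Br: no H
  1 × C: 3 H
  1 × F: no H
  1 × N: 1 H
  1 × N: no H
  1 × O (aromatic): no H
  1 × O: no H
  Total hydrogens = 8.
Molecular formula: C13H8BrFN2O2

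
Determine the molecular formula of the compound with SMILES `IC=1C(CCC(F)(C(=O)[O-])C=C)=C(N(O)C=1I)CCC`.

Heavy atoms from the SMILES: 13 C, 1 F, 2 I, 1 N, 3 O.
Implicit hydrogens by atom environment:
  5 × C: 2 H each → 10
  4 × C (aromatic): no H
  2 × C: no H
  2 × I: no H
  1 × C: 3 H
  1 × C: 1 H
  1 × F: no H
  1 × N (aromatic): no H
  1 × O: 1 H
  1 × O: no H
  1 × O (charge -1): no H
  Total hydrogens = 15.
Net charge -1.
Molecular formula: C13H15FI2NO3-

C13H15FI2NO3-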